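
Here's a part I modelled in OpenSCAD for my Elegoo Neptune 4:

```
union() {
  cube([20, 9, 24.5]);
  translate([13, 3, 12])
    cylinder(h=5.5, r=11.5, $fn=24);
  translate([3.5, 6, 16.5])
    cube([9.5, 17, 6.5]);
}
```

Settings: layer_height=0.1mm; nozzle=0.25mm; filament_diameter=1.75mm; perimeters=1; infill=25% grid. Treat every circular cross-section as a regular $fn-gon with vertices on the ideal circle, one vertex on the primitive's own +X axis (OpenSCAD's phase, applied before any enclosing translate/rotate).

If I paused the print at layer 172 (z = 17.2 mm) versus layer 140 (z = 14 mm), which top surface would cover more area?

layer 172 (z = 17.2 mm)

Layer 172 (z = 17.2): the 20×9 cube contributes its full rectangle (area 180.00 mm²); the cylinder at (13, 3): section is a regular 24-gon, circumradius r=11.5 (area = (24/2)·11.500²·sin(360°/24) = 410.75 mm²); the cube at (3.5, 6) (footprint 9.5×17) is included at this height (area 161.50 mm²); Combining (union): the regions partially overlap — summed areas 752.25 mm² minus the doubly-counted overlap 228.05 mm² gives 524.20 mm² — area = 524.20 mm². So its area = 524.20 mm². Layer 140 (z = 14): the 20×9 cube contributes its full rectangle (area 180.00 mm²); the r=11.5 cylinder at (13, 3) gives a regular 24-gon of circumradius 11.5 (constant along its height) (area = (24/2)·11.500²·sin(360°/24) = 410.75 mm²); the cube at (3.5, 6) is absent (z outside [16.5, 23]); Combining (union): the regions partially overlap — summed areas 590.75 mm² minus the doubly-counted overlap 162.24 mm² gives 428.51 mm² — area = 428.51 mm². So its area = 428.51 mm². Layer 172 is larger (524.20 vs 428.51 mm²).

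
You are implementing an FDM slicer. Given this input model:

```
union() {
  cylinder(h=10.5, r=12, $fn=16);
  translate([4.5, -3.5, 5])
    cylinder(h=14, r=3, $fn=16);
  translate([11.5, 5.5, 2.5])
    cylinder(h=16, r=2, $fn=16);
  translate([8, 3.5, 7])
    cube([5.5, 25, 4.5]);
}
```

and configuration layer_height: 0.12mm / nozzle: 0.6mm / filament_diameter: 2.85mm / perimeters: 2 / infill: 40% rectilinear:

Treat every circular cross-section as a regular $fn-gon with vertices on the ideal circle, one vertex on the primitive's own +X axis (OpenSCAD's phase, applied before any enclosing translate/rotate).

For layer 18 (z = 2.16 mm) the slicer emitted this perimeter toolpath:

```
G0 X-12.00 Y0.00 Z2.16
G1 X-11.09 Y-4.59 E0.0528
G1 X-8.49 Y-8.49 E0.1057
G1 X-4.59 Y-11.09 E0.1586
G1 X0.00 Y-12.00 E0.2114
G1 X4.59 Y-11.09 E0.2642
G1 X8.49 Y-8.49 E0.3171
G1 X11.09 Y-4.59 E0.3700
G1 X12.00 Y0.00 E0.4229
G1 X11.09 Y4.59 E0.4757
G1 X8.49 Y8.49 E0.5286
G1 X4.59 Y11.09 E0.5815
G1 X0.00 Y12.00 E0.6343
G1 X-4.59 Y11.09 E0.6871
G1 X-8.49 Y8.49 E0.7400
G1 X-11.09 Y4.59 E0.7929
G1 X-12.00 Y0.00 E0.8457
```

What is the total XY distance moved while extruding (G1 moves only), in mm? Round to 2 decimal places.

Sum the Euclidean lengths of each G1 segment: total = 74.93 mm.

74.93 mm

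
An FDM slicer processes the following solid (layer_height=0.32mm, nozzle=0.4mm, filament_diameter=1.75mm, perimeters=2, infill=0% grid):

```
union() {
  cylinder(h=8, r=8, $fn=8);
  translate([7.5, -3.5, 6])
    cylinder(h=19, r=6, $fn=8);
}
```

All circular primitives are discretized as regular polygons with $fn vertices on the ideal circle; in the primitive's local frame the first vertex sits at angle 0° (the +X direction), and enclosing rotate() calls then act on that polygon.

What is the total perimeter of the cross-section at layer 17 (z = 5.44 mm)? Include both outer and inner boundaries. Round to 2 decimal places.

48.98 mm

At z = 5.44 mm: the cylinder: section is a regular 8-gon, circumradius r=8 (perimeter = 2·8·8.000·sin(180°/8) = 48.98 mm); the cylinder at (7.5, -3.5) is not intersected at this z (z outside [6, 25]); Merging all regions: only the r=8 cylinder is present, so the union is just that shape — boundary = 48.98 mm. Overall, the cross-section is a single solid region. Total boundary length (outer) = 48.98 mm.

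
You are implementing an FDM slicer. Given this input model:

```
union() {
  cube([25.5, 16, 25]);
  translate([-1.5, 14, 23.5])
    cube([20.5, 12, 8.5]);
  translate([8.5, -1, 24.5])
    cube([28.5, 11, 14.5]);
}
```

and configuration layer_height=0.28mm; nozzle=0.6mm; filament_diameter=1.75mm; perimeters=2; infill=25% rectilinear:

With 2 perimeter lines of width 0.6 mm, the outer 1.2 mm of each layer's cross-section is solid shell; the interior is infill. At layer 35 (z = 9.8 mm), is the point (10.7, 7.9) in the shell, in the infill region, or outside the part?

infill

At z = 9.8 mm: the cube (footprint 25.5×16) is included at this height; the cube at (-1.5, 14) is absent (z outside [23.5, 32]); the cube at (8.5, -1) is absent (z outside [24.5, 39]); Taking the union: only the 25.5×16 cube is present, so the union is just that shape — 1 connected region. Overall, the cross-section is a single solid region. The nearest boundary edge runs (0.00, 0.00)→(25.50, 0.00); distance from the point to it = 7.90 mm. The point is inside the cross-section and 7.90 mm from the nearest boundary — more than the 1.2 mm shell width (2 × 0.6), so it's in the infill interior.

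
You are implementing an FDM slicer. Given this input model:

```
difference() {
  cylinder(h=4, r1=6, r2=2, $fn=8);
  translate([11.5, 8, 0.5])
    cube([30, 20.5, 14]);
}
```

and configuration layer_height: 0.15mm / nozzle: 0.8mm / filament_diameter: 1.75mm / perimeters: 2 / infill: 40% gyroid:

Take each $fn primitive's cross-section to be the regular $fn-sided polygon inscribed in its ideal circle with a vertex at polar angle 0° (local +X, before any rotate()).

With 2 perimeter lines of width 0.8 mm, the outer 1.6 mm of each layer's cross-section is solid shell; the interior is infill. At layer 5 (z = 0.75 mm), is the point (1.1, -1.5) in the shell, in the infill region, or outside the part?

infill

At z = 0.75 mm: the cone (r1=6→r2=2) has section circumradius 5.250 here — a regular 8-gon; the cube at (11.5, 8) (footprint 30×20.5) is included at this height; Subtracting the remaining from the first: starting from the cone, the 30×20.5 cube at (11.5, 8) misses the remaining region (no effect) — 1 connected region. Overall, the cross-section is a single solid region. The nearest boundary edge runs (3.71, -3.71)→(-0.00, -5.25); distance from the point to it = 3.04 mm. The point is inside the cross-section and 3.04 mm from the nearest boundary — more than the 1.6 mm shell width (2 × 0.8), so it's in the infill interior.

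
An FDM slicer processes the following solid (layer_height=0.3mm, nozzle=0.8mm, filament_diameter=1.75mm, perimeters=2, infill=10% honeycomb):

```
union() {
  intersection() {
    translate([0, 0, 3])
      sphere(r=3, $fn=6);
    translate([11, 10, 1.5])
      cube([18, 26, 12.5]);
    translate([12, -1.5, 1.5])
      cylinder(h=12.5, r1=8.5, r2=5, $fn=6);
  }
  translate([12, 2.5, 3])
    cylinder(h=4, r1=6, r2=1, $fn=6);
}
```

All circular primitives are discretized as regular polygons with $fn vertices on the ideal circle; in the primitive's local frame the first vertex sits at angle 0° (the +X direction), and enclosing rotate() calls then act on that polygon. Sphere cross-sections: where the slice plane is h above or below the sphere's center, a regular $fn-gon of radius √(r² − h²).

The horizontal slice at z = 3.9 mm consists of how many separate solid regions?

At z = 3.9 mm: the sphere: section is a regular 6-gon, circumradius = √(r²−h²) = √(3²−0.9²) = 2.862; the cube at (11, 10) is present — its section is the full 18×26 rectangle; the cone at (12, -1.5) contributes a regular 6-gon of circumradius 7.828 (interpolated between r1=8.5 and r2=5 at t=0.192); Taking the intersection: the 18×26 cube at (11, 10) does not overlap the r=3 sphere (empty); the cone at (12, -1.5) does not overlap the running intersection (empty) — nothing remains; the cone at (12, 2.5): at t=0.225 of its height the radius interpolates to r₁+(r₂−r₁)t = 4.875, giving a regular 6-gon of that circumradius; Taking the union: only the cone at (12, 2.5) is present, so the union is just that shape — 1 connected region. The result has 1 disconnected region.

1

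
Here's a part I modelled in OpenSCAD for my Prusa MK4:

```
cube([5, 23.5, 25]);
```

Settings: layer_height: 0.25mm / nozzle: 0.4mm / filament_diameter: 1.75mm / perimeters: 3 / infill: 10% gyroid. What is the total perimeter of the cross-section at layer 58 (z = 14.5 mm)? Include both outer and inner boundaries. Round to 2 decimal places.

At z = 14.5 mm: the cube is present — its section is the full 5×23.5 rectangle (perimeter 57.00 mm). Overall, the cross-section is a single solid region. Total boundary length (outer) = 57.00 mm.

57.00 mm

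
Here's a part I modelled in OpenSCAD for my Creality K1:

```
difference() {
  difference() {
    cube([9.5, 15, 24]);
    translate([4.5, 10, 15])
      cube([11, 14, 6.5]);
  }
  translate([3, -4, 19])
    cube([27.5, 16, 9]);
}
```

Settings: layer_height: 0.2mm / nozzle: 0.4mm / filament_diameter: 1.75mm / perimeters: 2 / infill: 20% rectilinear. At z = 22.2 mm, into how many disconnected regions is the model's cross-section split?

1

At z = 22.2 mm: the 9.5×15 cube contributes its full rectangle; the cube at (4.5, 10) does not reach this height (z outside [15, 21.5]); After the difference (first − rest): none of the subtracted shapes is present at this height, so the 9.5×15 cube is unchanged — 1 connected region; the 27.5×16 cube at (3, -4) contributes its full rectangle; Taking the first minus the rest: starting from the result so far, the 27.5×16 cube at (3, -4) partially overlaps it — only the 78.00 mm² overlap (of its 440.00 mm²) is removed, clipping the outline — 1 connected region. The result has 1 disconnected region.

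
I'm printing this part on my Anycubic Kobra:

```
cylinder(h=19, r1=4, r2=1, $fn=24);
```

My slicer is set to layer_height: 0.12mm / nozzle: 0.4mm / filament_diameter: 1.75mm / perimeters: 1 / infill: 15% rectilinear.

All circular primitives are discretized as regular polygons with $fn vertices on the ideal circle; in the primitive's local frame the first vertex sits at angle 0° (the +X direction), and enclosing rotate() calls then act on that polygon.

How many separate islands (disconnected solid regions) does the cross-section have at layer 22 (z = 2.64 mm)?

1

At z = 2.64 mm: the cone: at t=0.139 of its height the radius interpolates to r₁+(r₂−r₁)t = 3.583, giving a regular 24-gon of that circumradius. Overall, the cross-section is a single solid region. Island count = 1.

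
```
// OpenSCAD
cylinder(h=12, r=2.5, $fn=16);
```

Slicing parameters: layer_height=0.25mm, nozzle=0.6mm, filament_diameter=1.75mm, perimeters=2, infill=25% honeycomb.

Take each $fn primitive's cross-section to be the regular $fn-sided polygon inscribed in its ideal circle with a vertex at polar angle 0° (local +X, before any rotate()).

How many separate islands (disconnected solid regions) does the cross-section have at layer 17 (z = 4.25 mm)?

1

At z = 4.25 mm: the r=2.5 cylinder contributes a regular 16-gon of circumradius 2.5. Overall, the cross-section is a single solid region. Island count = 1.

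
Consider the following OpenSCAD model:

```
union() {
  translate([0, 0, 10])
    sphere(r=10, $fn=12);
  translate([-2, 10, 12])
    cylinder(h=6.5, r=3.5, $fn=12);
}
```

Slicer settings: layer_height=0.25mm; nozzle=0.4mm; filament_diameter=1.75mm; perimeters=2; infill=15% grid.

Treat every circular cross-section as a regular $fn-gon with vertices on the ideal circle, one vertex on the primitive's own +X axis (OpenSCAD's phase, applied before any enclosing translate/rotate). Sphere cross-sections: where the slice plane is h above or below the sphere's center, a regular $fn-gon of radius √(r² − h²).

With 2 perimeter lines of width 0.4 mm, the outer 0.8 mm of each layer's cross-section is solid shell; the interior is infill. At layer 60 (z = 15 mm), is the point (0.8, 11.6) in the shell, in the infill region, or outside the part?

At z = 15 mm: the sphere: section is a regular 12-gon, circumradius = √(r²−h²) = √(10²−5²) = 8.660; the cylinder at (-2, 10): section is a regular 12-gon, circumradius r=3.5; Taking the union: the regions partially overlap (shared area 6.25 mm²), so overlapping operands fuse into one piece — 1 connected region. Overall, the cross-section is a single solid region. The nearest boundary edge runs (1.03, 11.75)→(1.50, 10.00); distance from the point to it = 0.26 mm. The point is inside the cross-section, 0.26 mm from the nearest boundary — within the 0.8 mm shell band (2 × 0.4).

shell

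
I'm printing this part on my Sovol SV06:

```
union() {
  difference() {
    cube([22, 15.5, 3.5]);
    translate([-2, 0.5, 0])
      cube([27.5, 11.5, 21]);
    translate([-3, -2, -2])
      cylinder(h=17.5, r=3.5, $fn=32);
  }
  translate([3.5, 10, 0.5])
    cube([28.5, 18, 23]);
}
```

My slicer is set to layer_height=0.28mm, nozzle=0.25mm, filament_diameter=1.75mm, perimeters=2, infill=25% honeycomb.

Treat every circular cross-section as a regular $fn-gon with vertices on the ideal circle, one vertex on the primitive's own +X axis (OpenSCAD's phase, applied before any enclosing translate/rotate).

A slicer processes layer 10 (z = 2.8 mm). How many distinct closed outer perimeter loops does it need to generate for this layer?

2

At z = 2.8 mm: the 22×15.5 cube contributes its full rectangle; the cube at (-2, 0.5) is present — its section is the full 27.5×11.5 rectangle; the cylinder at (-3, -2): section is a regular 32-gon, circumradius r=3.5; Taking the first minus the rest: starting from the 22×15.5 cube, the 27.5×11.5 cube at (-2, 0.5) partially overlaps it — only the 253.00 mm² overlap (of its 316.25 mm²) is removed, clipping the outline; the r=3.5 cylinder at (-3, -2) misses the remaining region (no effect) — 2 connected regions; the cube at (3.5, 10) is present — its section is the full 28.5×18 rectangle; Combining (union): the regions partially overlap (shared area 64.75 mm²), so overlapping operands fuse into one piece — 2 connected regions. The result has 2 disconnected regions.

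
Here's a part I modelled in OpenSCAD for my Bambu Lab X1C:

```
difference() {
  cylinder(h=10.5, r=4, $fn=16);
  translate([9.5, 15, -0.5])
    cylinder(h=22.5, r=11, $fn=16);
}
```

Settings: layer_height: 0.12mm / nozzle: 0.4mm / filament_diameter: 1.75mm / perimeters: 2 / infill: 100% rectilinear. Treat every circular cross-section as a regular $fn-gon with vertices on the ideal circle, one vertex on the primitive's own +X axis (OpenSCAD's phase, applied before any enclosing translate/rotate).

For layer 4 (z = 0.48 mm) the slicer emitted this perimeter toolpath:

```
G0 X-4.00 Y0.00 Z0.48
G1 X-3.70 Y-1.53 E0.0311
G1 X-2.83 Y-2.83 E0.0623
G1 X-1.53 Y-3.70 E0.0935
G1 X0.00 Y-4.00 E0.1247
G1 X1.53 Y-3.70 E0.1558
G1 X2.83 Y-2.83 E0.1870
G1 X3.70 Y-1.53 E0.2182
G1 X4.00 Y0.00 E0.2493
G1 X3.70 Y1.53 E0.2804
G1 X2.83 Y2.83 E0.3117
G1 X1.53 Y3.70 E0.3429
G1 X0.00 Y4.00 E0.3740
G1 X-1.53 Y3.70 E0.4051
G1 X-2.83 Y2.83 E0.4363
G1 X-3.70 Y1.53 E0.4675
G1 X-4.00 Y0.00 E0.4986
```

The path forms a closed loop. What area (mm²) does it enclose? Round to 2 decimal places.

49.04 mm²

Apply the shoelace formula to the sequence of (X, Y) vertices; enclosed area = 49.04 mm².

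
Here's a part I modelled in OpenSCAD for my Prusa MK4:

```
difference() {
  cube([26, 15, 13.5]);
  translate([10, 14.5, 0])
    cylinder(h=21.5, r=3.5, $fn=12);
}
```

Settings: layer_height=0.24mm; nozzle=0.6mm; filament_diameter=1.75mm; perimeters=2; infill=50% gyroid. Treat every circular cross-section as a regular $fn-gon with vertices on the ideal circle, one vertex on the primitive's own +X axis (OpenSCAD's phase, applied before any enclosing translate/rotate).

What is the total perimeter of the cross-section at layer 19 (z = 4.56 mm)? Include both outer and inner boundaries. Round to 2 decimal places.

87.17 mm

At z = 4.56 mm: the cube (footprint 26×15) is included at this height (perimeter 82.00 mm); the cylinder at (10, 14.5): section is a regular 12-gon, circumradius r=3.5 (perimeter = 2·12·3.500·sin(180°/12) = 21.74 mm); After the difference (first − rest): starting from the 26×15 cube, the r=3.5 cylinder at (10, 14.5) partially overlaps it — only the 21.81 mm² overlap (of its 36.75 mm²) is removed, clipping the outline — boundary = 87.17 mm. Overall, the cross-section is a single solid region. Total boundary length (outer) = 87.17 mm.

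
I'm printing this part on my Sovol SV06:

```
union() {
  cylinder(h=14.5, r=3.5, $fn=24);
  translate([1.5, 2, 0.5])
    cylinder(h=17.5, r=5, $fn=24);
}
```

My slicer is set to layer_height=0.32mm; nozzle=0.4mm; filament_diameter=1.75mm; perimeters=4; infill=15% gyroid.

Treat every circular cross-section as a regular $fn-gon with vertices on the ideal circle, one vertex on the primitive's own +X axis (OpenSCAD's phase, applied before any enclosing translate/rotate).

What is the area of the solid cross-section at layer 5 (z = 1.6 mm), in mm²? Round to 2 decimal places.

At z = 1.6 mm: the cylinder: section is a regular 24-gon, circumradius r=3.5 (area = (24/2)·3.500²·sin(360°/24) = 38.05 mm²); the r=5 cylinder at (1.5, 2) gives a regular 24-gon of circumradius 5 (constant along its height) (area = (24/2)·5.000²·sin(360°/24) = 77.65 mm²); Merging all regions: the regions partially overlap — summed areas 115.69 mm² minus the doubly-counted overlap 33.00 mm² gives 82.69 mm² — area = 82.69 mm². Overall, the cross-section is a single solid region. Net area = 82.69 mm².

82.69 mm²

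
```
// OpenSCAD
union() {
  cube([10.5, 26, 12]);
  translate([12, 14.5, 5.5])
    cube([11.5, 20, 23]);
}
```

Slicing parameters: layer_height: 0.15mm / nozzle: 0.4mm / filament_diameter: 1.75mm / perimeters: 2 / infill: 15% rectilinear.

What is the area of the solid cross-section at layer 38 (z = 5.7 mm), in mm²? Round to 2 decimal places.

At z = 5.7 mm: the cube is present — its section is the full 10.5×26 rectangle (area 273.00 mm²); the cube at (12, 14.5) is present — its section is the full 11.5×20 rectangle (area 230.00 mm²); Combining (union): the 2 present regions are separate (no shared area or edge), so areas and boundary lengths simply add and each stays a separate island — area = 503.00 mm². Overall, the cross-section has 2 separate islands. Net area = 503.00 mm².

503.00 mm²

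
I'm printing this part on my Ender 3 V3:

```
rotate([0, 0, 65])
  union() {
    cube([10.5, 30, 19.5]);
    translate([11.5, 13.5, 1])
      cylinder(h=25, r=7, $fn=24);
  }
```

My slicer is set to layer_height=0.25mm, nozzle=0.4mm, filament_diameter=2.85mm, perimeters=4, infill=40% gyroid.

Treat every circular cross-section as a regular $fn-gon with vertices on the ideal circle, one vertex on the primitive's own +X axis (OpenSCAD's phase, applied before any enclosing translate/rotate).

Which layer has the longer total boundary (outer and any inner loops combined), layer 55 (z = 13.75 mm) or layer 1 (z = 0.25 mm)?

Layer 55 (z = 13.75): the 10.5×30 cube contributes its full rectangle (perimeter 81.00 mm); the cylinder at (11.5, 13.5): section is a regular 24-gon, circumradius r=7 (perimeter = 2·24·7.000·sin(180°/24) = 43.86 mm); Taking the union: the regions partially overlap (shared area 62.22 mm²), so the edge portions inside another operand are dropped and the merged outline is re-measured after clipping — boundary = 91.21 mm; (whole slice rotated 65° about Z — lengths, areas and connectivity unchanged). So its perimeter = 91.21 mm. Layer 1 (z = 0.25): the cube is present — its section is the full 10.5×30 rectangle (perimeter 81.00 mm); the cylinder at (11.5, 13.5) is not intersected at this z (z outside [1, 26]); Combining (union): only the 10.5×30 cube is present, so the union is just that shape — boundary = 81.00 mm; (rotated 65° about Z; rotation is an isometry so areas/perimeters/island counts are preserved). So its perimeter = 81.00 mm. Layer 55 is larger (91.21 vs 81.00 mm).

layer 55 (z = 13.75 mm)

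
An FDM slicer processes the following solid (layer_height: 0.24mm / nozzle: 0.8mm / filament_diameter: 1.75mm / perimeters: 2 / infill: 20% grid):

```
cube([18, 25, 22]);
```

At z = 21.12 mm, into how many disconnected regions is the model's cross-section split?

At z = 21.12 mm: the cube is present — its section is the full 18×25 rectangle. The result has 1 disconnected region.

1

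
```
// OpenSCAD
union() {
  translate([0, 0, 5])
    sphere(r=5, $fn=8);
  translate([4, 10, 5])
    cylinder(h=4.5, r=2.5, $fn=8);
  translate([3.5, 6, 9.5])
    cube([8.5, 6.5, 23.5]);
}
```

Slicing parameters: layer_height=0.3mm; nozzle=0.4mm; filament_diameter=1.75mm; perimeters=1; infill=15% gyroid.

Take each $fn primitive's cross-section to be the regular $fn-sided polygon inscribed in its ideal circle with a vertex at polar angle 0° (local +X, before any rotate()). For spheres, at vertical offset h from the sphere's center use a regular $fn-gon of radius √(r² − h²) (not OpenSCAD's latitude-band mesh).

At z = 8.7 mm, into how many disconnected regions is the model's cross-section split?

2

At z = 8.7 mm: the r=5 sphere slices to a regular 8-gon of circumradius 3.363 (√(r²−h²) with h=3.7 from center); the r=2.5 cylinder at (4, 10) contributes a regular 8-gon of circumradius 2.5; the cube at (3.5, 6) does not reach this height (z outside [9.5, 33]); Combining (union): the 2 present regions are separate (no shared area or edge), so areas and boundary lengths simply add and each stays a separate island — 2 connected regions. The result has 2 disconnected regions.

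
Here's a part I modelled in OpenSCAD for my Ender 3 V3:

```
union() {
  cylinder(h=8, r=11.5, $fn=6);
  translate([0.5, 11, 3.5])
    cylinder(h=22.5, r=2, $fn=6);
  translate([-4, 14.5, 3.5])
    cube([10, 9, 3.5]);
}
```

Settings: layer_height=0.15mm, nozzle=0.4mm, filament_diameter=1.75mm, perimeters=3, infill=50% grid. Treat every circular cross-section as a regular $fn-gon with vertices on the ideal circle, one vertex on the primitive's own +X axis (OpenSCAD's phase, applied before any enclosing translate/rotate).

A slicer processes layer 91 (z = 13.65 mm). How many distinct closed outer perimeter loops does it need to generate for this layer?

At z = 13.65 mm: the cylinder does not reach this height (z outside [0, 8]); the r=2 cylinder at (0.5, 11) gives a regular 6-gon of circumradius 2 (constant along its height); the cube at (-4, 14.5) is absent (z outside [3.5, 7]); Taking the union: only the r=2 cylinder at (0.5, 11) is present, so the union is just that shape — 1 connected region. The result has 1 disconnected region.

1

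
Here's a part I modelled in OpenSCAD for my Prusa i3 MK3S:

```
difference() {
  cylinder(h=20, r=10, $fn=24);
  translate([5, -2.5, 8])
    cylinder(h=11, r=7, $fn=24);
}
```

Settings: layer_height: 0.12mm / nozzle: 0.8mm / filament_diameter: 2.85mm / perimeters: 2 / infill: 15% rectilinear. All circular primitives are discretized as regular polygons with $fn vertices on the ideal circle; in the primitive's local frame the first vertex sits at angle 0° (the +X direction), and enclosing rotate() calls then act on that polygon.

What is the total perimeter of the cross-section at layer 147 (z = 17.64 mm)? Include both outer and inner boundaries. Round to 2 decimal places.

At z = 17.64 mm: the r=10 cylinder contributes a regular 24-gon of circumradius 10 (perimeter = 2·24·10.000·sin(180°/24) = 62.65 mm); the r=7 cylinder at (5, -2.5) contributes a regular 24-gon of circumradius 7 (perimeter = 2·24·7.000·sin(180°/24) = 43.86 mm); After the difference (first − rest): starting from the r=10 cylinder, the r=7 cylinder at (5, -2.5) partially overlaps it — only the 124.15 mm² overlap (of its 152.19 mm²) is removed, clipping the outline — boundary = 73.23 mm. Overall, the cross-section is a single solid region. Total boundary length (outer) = 73.23 mm.

73.23 mm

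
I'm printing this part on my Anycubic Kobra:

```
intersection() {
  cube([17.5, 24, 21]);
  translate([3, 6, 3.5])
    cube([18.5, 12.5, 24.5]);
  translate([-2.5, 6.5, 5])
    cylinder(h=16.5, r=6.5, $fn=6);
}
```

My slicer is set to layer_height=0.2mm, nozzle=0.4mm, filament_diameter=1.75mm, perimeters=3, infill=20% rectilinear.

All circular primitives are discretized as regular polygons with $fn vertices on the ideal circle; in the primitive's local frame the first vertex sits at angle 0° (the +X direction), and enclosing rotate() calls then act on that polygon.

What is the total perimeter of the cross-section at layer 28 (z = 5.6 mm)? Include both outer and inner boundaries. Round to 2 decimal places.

At z = 5.6 mm: the 17.5×24 cube contributes its full rectangle (perimeter 83.00 mm); the cube at (3, 6) is present — its section is the full 18.5×12.5 rectangle (perimeter 62.00 mm); the r=6.5 cylinder at (-2.5, 6.5) gives a regular 6-gon of circumradius 6.5 (constant along its height) (perimeter = 2·6·6.500·sin(180°/6) = 39.00 mm); Taking the intersection: the 18.5×12.5 cube at (3, 6) partially overlaps the 17.5×24 cube; clipping to the common part keeps 181.25 mm²; the r=6.5 cylinder at (-2.5, 6.5) partially overlaps the running intersection; clipping to the common part keeps 1.29 mm² — boundary = 5.52 mm. Overall, the cross-section is a single solid region. Total boundary length (outer) = 5.52 mm.

5.52 mm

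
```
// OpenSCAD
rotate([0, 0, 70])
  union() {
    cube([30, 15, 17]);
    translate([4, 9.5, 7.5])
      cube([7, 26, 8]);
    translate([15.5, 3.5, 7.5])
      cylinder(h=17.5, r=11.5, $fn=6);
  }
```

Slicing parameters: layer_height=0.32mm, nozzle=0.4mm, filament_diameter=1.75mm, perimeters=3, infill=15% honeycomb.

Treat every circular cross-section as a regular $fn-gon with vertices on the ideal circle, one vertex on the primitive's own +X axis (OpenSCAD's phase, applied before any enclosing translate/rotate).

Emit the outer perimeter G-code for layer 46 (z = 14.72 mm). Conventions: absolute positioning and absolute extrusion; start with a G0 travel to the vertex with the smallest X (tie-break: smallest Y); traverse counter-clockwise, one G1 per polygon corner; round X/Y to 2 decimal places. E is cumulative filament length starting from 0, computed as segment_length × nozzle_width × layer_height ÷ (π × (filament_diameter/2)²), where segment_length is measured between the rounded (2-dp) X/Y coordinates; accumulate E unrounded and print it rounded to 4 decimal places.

G0 X-31.99 Y15.90 Z14.72
G1 X-12.73 Y8.89 E1.0907
G1 X-14.10 Y5.13 E1.3037
G1 X0.00 Y0.00 E2.1022
G1 X2.06 Y5.66 E2.4227
G1 X9.40 Y6.95 E2.8193
G1 X13.34 Y17.76 E3.4316
G1 X8.54 Y23.47 E3.8285
G1 X10.26 Y28.19 E4.0959
G1 X-3.83 Y33.32 E4.8938
G1 X-10.33 Y15.47 E5.9048
G1 X-29.60 Y22.48 E6.9960
G1 X-31.99 Y15.90 E7.3685

At z = 14.72 mm: the 30×15 cube contributes its full rectangle; the cube at (4, 9.5) (footprint 7×26) is included at this height; the cylinder at (15.5, 3.5): section is a regular 6-gon, circumradius r=11.5; Combining (union): the regions partially overlap (shared area 283.73 mm²), so overlapping operands fuse into one piece — 1 connected region; (rotated 70° about Z; rotation is an isometry so areas/perimeters/island counts are preserved). The outline is a single polygon with 12 vertices. Extrusion per mm of travel: 0.4 × 0.32 / (π × 0.875²) = 0.053216. Accumulating E over each segment gives final E = 7.3685.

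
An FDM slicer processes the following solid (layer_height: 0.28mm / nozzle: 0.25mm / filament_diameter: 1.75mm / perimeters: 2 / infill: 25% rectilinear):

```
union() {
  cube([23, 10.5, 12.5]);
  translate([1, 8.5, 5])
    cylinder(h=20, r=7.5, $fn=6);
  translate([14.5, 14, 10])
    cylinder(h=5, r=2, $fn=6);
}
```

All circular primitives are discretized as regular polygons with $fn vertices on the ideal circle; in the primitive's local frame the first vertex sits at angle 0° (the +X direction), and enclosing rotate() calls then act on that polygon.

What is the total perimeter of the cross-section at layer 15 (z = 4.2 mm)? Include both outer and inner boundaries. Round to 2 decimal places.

At z = 4.2 mm: the cube (footprint 23×10.5) is included at this height (perimeter 67.00 mm); the cylinder at (1, 8.5) is absent (z outside [5, 25]); the cylinder at (14.5, 14) is not intersected at this z (z outside [10, 15]); Merging all regions: only the 23×10.5 cube is present, so the union is just that shape — boundary = 67.00 mm. Overall, the cross-section is a single solid region. Total boundary length (outer) = 67.00 mm.

67.00 mm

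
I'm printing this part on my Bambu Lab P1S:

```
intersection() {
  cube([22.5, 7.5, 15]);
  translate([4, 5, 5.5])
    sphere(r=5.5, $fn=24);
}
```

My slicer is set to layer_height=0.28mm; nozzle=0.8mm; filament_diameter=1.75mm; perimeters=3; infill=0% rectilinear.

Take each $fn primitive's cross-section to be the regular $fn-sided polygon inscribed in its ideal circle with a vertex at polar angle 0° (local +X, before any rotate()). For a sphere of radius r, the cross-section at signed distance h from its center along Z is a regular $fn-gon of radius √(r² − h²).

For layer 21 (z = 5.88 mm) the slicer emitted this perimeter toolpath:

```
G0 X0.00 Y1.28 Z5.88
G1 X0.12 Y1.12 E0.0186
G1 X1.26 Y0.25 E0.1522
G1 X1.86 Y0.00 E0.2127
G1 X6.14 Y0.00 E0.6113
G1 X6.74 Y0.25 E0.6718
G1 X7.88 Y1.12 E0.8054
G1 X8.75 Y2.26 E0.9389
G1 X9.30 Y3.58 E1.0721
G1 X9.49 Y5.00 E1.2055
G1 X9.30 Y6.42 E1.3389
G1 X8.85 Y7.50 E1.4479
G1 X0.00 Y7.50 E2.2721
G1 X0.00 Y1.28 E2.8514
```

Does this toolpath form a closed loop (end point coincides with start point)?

yes

Start point (G0): (0.00, 1.28). End point (last G1): the path returns to the start — closed.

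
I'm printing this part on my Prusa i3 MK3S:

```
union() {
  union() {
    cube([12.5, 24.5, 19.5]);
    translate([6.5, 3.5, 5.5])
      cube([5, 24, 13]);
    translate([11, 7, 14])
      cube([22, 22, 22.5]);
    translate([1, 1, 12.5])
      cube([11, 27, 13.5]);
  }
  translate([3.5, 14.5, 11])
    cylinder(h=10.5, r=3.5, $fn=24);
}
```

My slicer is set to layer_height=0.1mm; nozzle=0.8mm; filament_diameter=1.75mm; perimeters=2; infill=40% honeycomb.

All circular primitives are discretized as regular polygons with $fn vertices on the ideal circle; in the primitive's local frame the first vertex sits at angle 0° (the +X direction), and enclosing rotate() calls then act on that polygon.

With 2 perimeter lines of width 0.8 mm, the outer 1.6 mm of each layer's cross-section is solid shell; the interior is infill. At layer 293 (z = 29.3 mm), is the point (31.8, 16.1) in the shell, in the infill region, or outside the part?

At z = 29.3 mm: the cube does not reach this height (z outside [0, 19.5]); the cube at (6.5, 3.5) is absent (z outside [5.5, 18.5]); the 22×22 cube at (11, 7) contributes its full rectangle; the cube at (1, 1) is absent (z outside [12.5, 26]); Taking the union: only the 22×22 cube at (11, 7) is present, so the union is just that shape — 1 connected region; the cylinder at (3.5, 14.5) is not intersected at this z (z outside [11, 21.5]); Combining (union): only that combined region is present, so the union is just that shape — 1 connected region. Overall, the cross-section is a single solid region. The nearest boundary edge runs (33.00, 7.00)→(33.00, 29.00); distance from the point to it = 1.20 mm. The point is inside the cross-section, 1.20 mm from the nearest boundary — within the 1.6 mm shell band (2 × 0.8).

shell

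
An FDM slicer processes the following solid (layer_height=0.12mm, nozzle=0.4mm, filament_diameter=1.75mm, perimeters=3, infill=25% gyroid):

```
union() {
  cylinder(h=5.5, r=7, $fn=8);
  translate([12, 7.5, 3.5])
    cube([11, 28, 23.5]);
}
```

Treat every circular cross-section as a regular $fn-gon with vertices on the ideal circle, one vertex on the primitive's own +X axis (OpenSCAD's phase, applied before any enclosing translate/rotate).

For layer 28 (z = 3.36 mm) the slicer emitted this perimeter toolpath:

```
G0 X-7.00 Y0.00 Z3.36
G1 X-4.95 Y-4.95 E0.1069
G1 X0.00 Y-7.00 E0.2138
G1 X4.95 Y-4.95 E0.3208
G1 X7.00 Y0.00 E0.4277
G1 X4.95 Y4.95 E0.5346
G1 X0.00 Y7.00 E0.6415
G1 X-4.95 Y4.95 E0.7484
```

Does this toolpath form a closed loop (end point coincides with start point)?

Start point (G0): (-7.00, 0.00). End point (last G1): the path does not return to the start — open.

no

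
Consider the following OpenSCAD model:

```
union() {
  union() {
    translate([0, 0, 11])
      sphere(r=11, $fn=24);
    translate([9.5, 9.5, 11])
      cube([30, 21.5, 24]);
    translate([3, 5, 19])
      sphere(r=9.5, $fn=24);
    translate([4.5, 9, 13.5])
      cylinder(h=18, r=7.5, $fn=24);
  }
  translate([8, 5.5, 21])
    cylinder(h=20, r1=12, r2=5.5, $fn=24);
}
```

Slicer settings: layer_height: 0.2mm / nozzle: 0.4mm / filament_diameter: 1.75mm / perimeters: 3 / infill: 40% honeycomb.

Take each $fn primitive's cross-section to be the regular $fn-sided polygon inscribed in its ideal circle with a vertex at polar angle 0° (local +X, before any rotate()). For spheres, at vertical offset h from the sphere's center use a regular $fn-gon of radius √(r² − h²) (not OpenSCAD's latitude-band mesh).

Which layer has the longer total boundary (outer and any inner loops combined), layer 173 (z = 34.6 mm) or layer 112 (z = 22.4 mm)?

Layer 173 (z = 34.6): the sphere is not intersected at this z (|z−center|=23.600 > r=11); the cube at (9.5, 9.5) is present — its section is the full 30×21.5 rectangle (perimeter 103.00 mm); the sphere at (3, 5) is not intersected at this z (|z−center|=15.600 > r=9.5); the cylinder at (4.5, 9) is not intersected at this z (z outside [13.5, 31.5]); Combining (union): only the 30×21.5 cube at (9.5, 9.5) is present, so the union is just that shape — boundary = 103.00 mm; the cone at (8, 5.5) (r1=12→r2=5.5) has section circumradius 7.580 here — a regular 24-gon (perimeter = 2·24·7.580·sin(180°/24) = 47.49 mm); Merging all regions: the regions partially overlap (shared area 10.72 mm²), so the edge portions inside another operand are dropped and the merged outline is re-measured after clipping — boundary = 136.07 mm. So its perimeter = 136.07 mm. Layer 112 (z = 22.4): the sphere does not reach this height (|z−center|=11.400 > r=11); the cube at (9.5, 9.5) (footprint 30×21.5) is included at this height (perimeter 103.00 mm); the r=9.5 sphere at (3, 5) contributes a regular 24-gon of circumradius √(9.5²−3.4²) = 8.871 (perimeter = 2·24·8.871·sin(180°/24) = 55.58 mm); the r=7.5 cylinder at (4.5, 9) gives a regular 24-gon of circumradius 7.5 (constant along its height) (perimeter = 2·24·7.500·sin(180°/24) = 46.99 mm); Taking the union: the regions partially overlap (shared area 145.32 mm²), so the edge portions inside another operand are dropped and the merged outline is re-measured after clipping — boundary = 150.17 mm; the cone at (8, 5.5) (r1=12→r2=5.5) has section circumradius 11.545 here — a regular 24-gon (perimeter = 2·24·11.545·sin(180°/24) = 72.33 mm); Combining (union): the regions partially overlap (shared area 284.75 mm²), so the edge portions inside another operand are dropped and the merged outline is re-measured after clipping — boundary = 149.91 mm. So its perimeter = 149.91 mm. Layer 112 is larger (149.91 vs 136.07 mm).

layer 112 (z = 22.4 mm)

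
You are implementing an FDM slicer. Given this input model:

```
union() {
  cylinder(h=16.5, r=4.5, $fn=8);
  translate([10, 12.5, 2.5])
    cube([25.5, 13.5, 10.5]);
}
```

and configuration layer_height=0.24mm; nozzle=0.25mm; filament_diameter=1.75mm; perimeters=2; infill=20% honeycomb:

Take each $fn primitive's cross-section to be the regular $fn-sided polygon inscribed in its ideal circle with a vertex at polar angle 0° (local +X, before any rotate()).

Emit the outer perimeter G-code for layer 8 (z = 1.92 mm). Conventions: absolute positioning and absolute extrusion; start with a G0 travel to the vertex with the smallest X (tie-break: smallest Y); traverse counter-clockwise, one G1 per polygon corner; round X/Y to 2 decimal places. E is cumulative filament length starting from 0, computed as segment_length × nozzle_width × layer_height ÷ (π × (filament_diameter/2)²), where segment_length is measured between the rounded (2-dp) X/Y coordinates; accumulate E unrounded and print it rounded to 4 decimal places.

At z = 1.92 mm: the r=4.5 cylinder contributes a regular 8-gon of circumradius 4.5; the cube at (10, 12.5) is absent (z outside [2.5, 13]); Merging all regions: only the r=4.5 cylinder is present, so the union is just that shape — 1 connected region. The outline is a single polygon with 8 vertices. Extrusion per mm of travel: 0.25 × 0.24 / (π × 0.875²) = 0.024945. Accumulating E over each segment gives final E = 0.6871.

G0 X-4.50 Y0.00 Z1.92
G1 X-3.18 Y-3.18 E0.0859
G1 X0.00 Y-4.50 E0.1718
G1 X3.18 Y-3.18 E0.2577
G1 X4.50 Y0.00 E0.3436
G1 X3.18 Y3.18 E0.4294
G1 X0.00 Y4.50 E0.5153
G1 X-3.18 Y3.18 E0.6012
G1 X-4.50 Y0.00 E0.6871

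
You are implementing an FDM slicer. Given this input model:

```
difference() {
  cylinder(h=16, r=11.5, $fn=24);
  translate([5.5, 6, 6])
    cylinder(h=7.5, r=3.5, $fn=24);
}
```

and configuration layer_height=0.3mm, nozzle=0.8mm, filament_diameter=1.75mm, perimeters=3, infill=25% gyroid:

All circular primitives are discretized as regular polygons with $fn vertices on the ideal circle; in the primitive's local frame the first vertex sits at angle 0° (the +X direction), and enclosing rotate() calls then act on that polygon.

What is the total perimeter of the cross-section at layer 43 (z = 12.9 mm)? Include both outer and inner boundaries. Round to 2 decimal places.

At z = 12.9 mm: the r=11.5 cylinder gives a regular 24-gon of circumradius 11.5 (constant along its height) (perimeter = 2·24·11.500·sin(180°/24) = 72.05 mm); the cylinder at (5.5, 6): section is a regular 24-gon, circumradius r=3.5 (perimeter = 2·24·3.500·sin(180°/24) = 21.93 mm); Taking the first minus the rest: starting from the r=11.5 cylinder, the r=3.5 cylinder at (5.5, 6) partially overlaps it — only the 37.72 mm² overlap (of its 38.05 mm²) is removed, clipping the outline — boundary = 88.37 mm. Overall, the cross-section is a single solid region. Total boundary length (outer) = 88.37 mm.

88.37 mm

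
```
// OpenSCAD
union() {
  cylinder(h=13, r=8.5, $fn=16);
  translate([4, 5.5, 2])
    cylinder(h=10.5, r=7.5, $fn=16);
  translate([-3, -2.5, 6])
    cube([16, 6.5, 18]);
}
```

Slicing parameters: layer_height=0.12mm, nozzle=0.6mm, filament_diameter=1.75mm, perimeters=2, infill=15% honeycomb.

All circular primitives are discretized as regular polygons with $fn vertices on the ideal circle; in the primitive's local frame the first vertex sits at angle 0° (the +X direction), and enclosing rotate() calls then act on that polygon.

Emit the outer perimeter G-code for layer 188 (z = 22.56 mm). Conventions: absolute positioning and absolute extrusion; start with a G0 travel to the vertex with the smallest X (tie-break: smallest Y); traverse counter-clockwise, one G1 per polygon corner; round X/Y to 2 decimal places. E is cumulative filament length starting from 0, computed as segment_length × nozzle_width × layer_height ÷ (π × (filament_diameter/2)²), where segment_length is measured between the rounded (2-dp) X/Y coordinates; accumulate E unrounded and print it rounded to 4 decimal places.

At z = 22.56 mm: the cylinder is absent (z outside [0, 13]); the cylinder at (4, 5.5) does not reach this height (z outside [2, 12.5]); the cube at (-3, -2.5) is present — its section is the full 16×6.5 rectangle; Merging all regions: only the 16×6.5 cube at (-3, -2.5) is present, so the union is just that shape — 1 connected region. The outline is a single polygon with 4 vertices. Extrusion per mm of travel: 0.6 × 0.12 / (π × 0.875²) = 0.029934. Accumulating E over each segment gives final E = 1.3470.

G0 X-3.00 Y-2.50 Z22.56
G1 X13.00 Y-2.50 E0.4789
G1 X13.00 Y4.00 E0.6735
G1 X-3.00 Y4.00 E1.1525
G1 X-3.00 Y-2.50 E1.3470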